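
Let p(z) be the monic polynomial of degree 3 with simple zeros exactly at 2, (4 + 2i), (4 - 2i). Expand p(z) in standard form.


The polynomial is p(z) = ∏_{α ∈ S} (z − α), where S = {2, (4 + 2i), (4 - 2i)}.
Expanding the product yields: p(z) = z^3 -10·z^2 + 36·z -40.
Note conjugate pairs combine to real quadratics: (z − (4+2i))(z − (4−2i)) = z² − 8z + 20.
The resulting polynomial has degree 3 and real coefficients as required.

p(z) = z^3 -10·z^2 + 36·z -40.


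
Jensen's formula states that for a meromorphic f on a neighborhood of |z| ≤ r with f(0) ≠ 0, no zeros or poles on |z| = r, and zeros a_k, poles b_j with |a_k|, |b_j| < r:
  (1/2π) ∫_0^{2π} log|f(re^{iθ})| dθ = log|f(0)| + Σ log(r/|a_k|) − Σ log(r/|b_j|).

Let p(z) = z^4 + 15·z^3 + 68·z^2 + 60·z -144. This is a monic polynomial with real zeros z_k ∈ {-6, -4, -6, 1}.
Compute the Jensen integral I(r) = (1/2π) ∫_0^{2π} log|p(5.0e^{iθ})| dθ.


Zeros: -6, -6, -4, 1; r = 5.0.
Inside |z| < r: -4, 1. Outside (|z| ≥ r): -6, -6.
p(0) = -144, so log|p(0)| = log(144) = 4.9698.
Apply Jensen: I(r) = log|p(0)| + Σ_k log(r/|z_k|), summed over zeros inside |z| < r.
  log(r/|z_k|) for z_k = -4: log(5.0/4) = 0.2231
  log(r/|z_k|) for z_k = 1: log(5.0/1) = 1.6094
  Outside zeros (-6, -6) contribute nothing to the Jensen sum.
Sum over inside zeros: 1.8326.
I(r) = log|p(0)| + (inside sum) = 4.9698 + 1.8326 = 6.8024.
Note: since some zeros are outside |z| ≤ r, the simplified n·log(r) form does NOT apply — only the inside zeros contribute.

I(r) ≈ 6.8024.


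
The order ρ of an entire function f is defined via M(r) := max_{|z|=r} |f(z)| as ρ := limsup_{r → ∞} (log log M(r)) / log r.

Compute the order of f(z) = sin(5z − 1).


sin(w) is a linear combination of e^{iw} and e^{−iw} (or e^w, e^{−w} in the hyperbolic case), so |sin(w)| ≤ e^{|w|}. With w = 5z − 1, |w| ≤ 5|z| + 1 = 5r + 1 on |z| = r, giving M(r) ≤ e^{5r + 1}, so ρ ≤ 1. On a suitable ray (z = it for sin/cos; z = t for sinh/cosh, t real → ∞), |sin(5z − 1)| grows like e^{5|t|}/2, so ρ ≥ 1. Hence ρ = 1.
Therefore ρ = 1.

Order ρ = 1.


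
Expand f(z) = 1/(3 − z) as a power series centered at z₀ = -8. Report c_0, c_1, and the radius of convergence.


Let w = z − z₀, so z = z₀ + w.
Then 3 − z = 3 − (z₀ + w) = (3 − z₀) − w = 11 − w.
f(z) = 1/(11 − w) = (1/(11)) · 1/(1 − w/(11)) = Σ_{n≥0} w^n / (11)^(n+1).
So c_n = 1/(11)^(n+1):
  c_0 = 1/(11)^1 = 1/11.
  c_1 = 1/(11)^2 = 1/121.
The series is valid for |w/d| < 1, i.e. |z − z₀| < |d|.
Radius of convergence: R = |3 − z₀| = |11| = 11 (distance from z₀ to the singularity z = 3).

c_0 = 1/11, c_1 = 1/121; R = 11.


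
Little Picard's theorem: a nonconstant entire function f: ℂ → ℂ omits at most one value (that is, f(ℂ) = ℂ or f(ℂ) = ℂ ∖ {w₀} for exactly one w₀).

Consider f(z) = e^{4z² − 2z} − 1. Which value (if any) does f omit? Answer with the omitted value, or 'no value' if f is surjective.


Little Picard bounds the complement of f(ℂ) to at most one point.
The exponent g(z) = 4z² − 2z is a nonconstant polynomial, hence surjective onto ℂ. So e^{g(z)} takes every value in {e^w : w ∈ ℂ} = ℂ ∖ {0}. Adding -1 shifts the range to ℂ ∖ {-1}. f omits exactly -1.

Omitted value: -1.


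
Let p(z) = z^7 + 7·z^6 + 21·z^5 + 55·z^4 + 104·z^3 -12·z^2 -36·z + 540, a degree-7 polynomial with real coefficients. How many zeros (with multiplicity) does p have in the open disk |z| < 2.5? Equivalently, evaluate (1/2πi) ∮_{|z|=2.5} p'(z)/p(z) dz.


The zeros of p are: (-3 + 1i), (-3 - 1i), (0 + 3i), (0 - 3i), -3, (1 + 1i), (1 - 1i).
Their magnitudes are: 3.162, 3.162, 3, 3, 3, 1.414, 1.414.
Zeros with |z| < R = 2.5: (1 + 1i), (1 - 1i).
Count = 2.
By the argument principle, (1/2πi) ∮_{|z|=R} p'(z)/p(z) dz equals exactly this count.

Number of zeros inside |z| < 2.5: 2.


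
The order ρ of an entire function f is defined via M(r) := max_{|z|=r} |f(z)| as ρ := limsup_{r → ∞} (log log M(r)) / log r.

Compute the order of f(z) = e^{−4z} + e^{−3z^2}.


Each summand is entire of order 1 and 2 respectively (as in the single-exponential case). The order of a sum is at most the max of the orders, so ρ ≤ 2. For the lower bound: on |z|=r choose arg z so that -3z^2 is real positive; then |e^{-3z^2}| = e^{3r^2} while |e^{-4z}| ≤ e^{4r^1} = o(e^{3r^2}). So |f| ≥ e^{3r^2}(1 − o(1)) and ρ ≥ 2. Hence ρ = max(1, 2) = 2.
Therefore ρ = 2.

Order ρ = 2.


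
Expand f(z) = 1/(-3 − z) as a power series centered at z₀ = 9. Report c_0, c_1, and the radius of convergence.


Let w = z − z₀, so z = z₀ + w.
Then -3 − z = -3 − (z₀ + w) = (-3 − z₀) − w = -12 − w.
f(z) = 1/(-12 − w) = (1/(-12)) · 1/(1 − w/(-12)) = Σ_{n≥0} w^n / (-12)^(n+1).
So c_n = 1/(-12)^(n+1):
  c_0 = 1/(-12)^1 = -1/12.
  c_1 = 1/(-12)^2 = 1/144.
The series is valid for |w/d| < 1, i.e. |z − z₀| < |d|.
Radius of convergence: R = |-3 − z₀| = |-12| = 12 (distance from z₀ to the singularity z = -3).

c_0 = -1/12, c_1 = 1/144; R = 12.


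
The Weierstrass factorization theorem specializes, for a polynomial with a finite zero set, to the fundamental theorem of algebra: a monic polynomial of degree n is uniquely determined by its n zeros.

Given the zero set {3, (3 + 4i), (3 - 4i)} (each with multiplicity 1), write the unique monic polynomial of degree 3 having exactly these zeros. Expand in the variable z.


The polynomial is p(z) = ∏_{α ∈ S} (z − α), where S = {3, (3 + 4i), (3 - 4i)}.
Expanding the product yields: p(z) = z^3 -9·z^2 + 43·z -75.
Note conjugate pairs combine to real quadratics: (z − (3+4i))(z − (3−4i)) = z² − 6z + 25.
The resulting polynomial has degree 3 and real coefficients as required.

p(z) = z^3 -9·z^2 + 43·z -75.


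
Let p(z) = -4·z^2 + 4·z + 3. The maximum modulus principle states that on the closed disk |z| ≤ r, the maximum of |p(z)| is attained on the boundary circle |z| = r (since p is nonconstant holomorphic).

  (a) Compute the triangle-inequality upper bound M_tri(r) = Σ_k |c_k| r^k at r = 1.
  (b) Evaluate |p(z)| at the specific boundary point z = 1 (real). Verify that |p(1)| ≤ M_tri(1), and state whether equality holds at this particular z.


Coefficients: c_0 = 3, c_1 = 4, c_2 = -4. Radius r = 1.
Part (a). Triangle bound: M_tri(r) = Σ_k |c_k| r^k
  = |3|·1^0 + |4|·1^1 + |-4|·1^2
  = 3 + 4 + 4 = 11.
This bounds M(r) := max_{|z|=r} |p(z)| from above; equality holds iff all terms c_k z^k can be made to align in phase at a single z on |z|=r.
Part (b). At z = 1 (real, on the circle |z| = r):
  p(1) = (3)·1^0 + (4)·1^1 + (-4)·1^2 = 3.
  |p(1)| = 3.
Check: |p(1)| = 3 ≤ 11 = M_tri(1). ✓ Equality does not hold at z = 1 (the coefficients have mixed signs, so the terms do not all align in phase there).

M_tri(1) = 11; |p(1)| = 3; equality at z=1: no.


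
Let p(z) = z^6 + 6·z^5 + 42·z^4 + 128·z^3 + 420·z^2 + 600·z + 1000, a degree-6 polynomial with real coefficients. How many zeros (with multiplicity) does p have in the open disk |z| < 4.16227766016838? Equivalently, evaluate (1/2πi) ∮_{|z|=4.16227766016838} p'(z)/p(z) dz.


The zeros of p are: (-1 + 3i), (-1 - 3i), (-1 + 3i), (-1 - 3i), (-1 + 3i), (-1 - 3i).
Their magnitudes are: 3.162, 3.162, 3.162, 3.162, 3.162, 3.162.
Zeros with |z| < R = 4.16227766016838: (-1 + 3i), (-1 - 3i), (-1 + 3i), (-1 - 3i), (-1 + 3i), (-1 - 3i).
Count = 6.
By the argument principle, (1/2πi) ∮_{|z|=R} p'(z)/p(z) dz equals exactly this count.

Number of zeros inside |z| < 4.16227766016838: 6.


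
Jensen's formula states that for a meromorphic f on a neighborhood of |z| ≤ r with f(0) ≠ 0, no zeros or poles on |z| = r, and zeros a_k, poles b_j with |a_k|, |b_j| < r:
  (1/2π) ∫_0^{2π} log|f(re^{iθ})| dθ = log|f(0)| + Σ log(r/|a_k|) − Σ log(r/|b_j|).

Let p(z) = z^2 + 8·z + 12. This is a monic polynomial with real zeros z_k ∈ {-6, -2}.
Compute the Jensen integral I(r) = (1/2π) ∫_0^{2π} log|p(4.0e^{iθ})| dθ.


Zeros: -6, -2; r = 4.0.
Inside |z| < r: -2. Outside (|z| ≥ r): -6.
p(0) = 12, so log|p(0)| = log(12) = 2.4849.
Apply Jensen: I(r) = log|p(0)| + Σ_k log(r/|z_k|), summed over zeros inside |z| < r.
  log(r/|z_k|) for z_k = -2: log(4.0/2) = 0.6931
  Outside zeros (-6) contribute nothing to the Jensen sum.
Sum over inside zeros: 0.6931.
I(r) = log|p(0)| + (inside sum) = 2.4849 + 0.6931 = 3.1781.
Note: since some zeros are outside |z| ≤ r, the simplified n·log(r) form does NOT apply — only the inside zeros contribute.

I(r) ≈ 3.1781.


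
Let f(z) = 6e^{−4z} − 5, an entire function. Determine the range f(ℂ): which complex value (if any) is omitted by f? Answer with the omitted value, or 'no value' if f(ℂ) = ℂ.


Little Picard bounds the complement of f(ℂ) to at most one point.
e^{−4z} is never zero on ℂ, so 6·e^{−4z} takes every value in ℂ ∖ {0}. Adding -5 shifts the range to ℂ ∖ {-5}. Thus f omits exactly the value -5.

Omitted value: -5.


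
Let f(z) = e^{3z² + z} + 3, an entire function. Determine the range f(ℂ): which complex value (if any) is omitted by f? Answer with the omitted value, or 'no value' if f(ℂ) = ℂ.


Little Picard bounds the complement of f(ℂ) to at most one point.
The exponent g(z) = 3z² + z is a nonconstant polynomial, hence surjective onto ℂ. So e^{g(z)} takes every value in {e^w : w ∈ ℂ} = ℂ ∖ {0}. Adding 3 shifts the range to ℂ ∖ {3}. f omits exactly 3.

Omitted value: 3.


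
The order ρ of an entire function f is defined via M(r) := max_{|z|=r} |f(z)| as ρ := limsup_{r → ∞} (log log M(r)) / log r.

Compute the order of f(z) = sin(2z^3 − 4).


Write sin(w) = (e^{iw} ± e^{−iw})/(2 or 2i), so |sin(w)| ≤ e^{|w|}. With w = 2z^3 − 4, |w| ≤ 2r^3 + 4 on |z|=r, giving M(r) ≤ e^{2r^3 + 4} and ρ ≤ 3. For the lower bound, choose z on |z|=r with 2z^3 purely imaginary of modulus 2r^3; then |sin(2z^3 − 4)| grows like e^{2r^3}/2, so ρ ≥ 3. Hence ρ = 3.
Therefore ρ = 3.

Order ρ = 3.


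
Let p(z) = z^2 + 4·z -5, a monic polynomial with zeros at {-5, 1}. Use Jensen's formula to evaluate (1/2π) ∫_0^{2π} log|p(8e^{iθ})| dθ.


Zeros: -5, 1; r = 8.
Inside |z| < r: -5, 1. Outside (|z| ≥ r): ∅.
p(0) = -5, so log|p(0)| = log(5) = 1.6094.
Apply Jensen: I(r) = log|p(0)| + Σ_k log(r/|z_k|), summed over zeros inside |z| < r.
  log(r/|z_k|) for z_k = -5: log(8/5) = 0.4700
  log(r/|z_k|) for z_k = 1: log(8/1) = 2.0794
Sum over inside zeros: 2.5494.
I(r) = log|p(0)| + (inside sum) = 1.6094 + 2.5494 = 4.1589.
Closed form (all zeros inside, monic): I(r) = n·log(r) = 2·log(8) = 4.1589. ✓

I(r) ≈ 4.1589.


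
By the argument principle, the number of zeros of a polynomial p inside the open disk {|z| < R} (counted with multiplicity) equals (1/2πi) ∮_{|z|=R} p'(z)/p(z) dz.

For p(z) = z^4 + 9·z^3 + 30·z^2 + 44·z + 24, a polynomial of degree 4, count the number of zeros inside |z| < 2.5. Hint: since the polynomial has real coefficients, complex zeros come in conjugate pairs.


The zeros of p are: -2, -2, -3, -2.
Their magnitudes are: 2, 2, 3, 2.
Zeros with |z| < R = 2.5: -2, -2, -2.
Count = 3.
By the argument principle, (1/2πi) ∮_{|z|=R} p'(z)/p(z) dz equals exactly this count.

Number of zeros inside |z| < 2.5: 3.


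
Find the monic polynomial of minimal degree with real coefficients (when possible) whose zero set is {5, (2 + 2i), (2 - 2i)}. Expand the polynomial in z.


The polynomial is p(z) = ∏_{α ∈ S} (z − α), where S = {5, (2 + 2i), (2 - 2i)}.
Expanding the product yields: p(z) = z^3 -9·z^2 + 28·z -40.
Note conjugate pairs combine to real quadratics: (z − (2+2i))(z − (2−2i)) = z² − 4z + 8.
The resulting polynomial has degree 3 and real coefficients as required.

p(z) = z^3 -9·z^2 + 28·z -40.


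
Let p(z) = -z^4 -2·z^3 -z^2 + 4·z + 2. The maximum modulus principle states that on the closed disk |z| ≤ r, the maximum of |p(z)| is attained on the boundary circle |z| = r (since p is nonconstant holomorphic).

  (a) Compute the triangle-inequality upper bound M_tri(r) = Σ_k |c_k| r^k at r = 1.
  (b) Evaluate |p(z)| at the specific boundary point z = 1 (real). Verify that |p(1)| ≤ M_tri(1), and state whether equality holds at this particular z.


Coefficients: c_0 = 2, c_1 = 4, c_2 = -1, c_3 = -2, c_4 = -1. Radius r = 1.
Part (a). Triangle bound: M_tri(r) = Σ_k |c_k| r^k
  = |2|·1^0 + |4|·1^1 + |-1|·1^2 + |-2|·1^3 + |-1|·1^4
  = 2 + 4 + 1 + 2 + 1 = 10.
This bounds M(r) := max_{|z|=r} |p(z)| from above; equality holds iff all terms c_k z^k can be made to align in phase at a single z on |z|=r.
Part (b). At z = 1 (real, on the circle |z| = r):
  p(1) = (2)·1^0 + (4)·1^1 + (-1)·1^2 + (-2)·1^3 + (-1)·1^4 = 2.
  |p(1)| = 2.
Check: |p(1)| = 2 ≤ 10 = M_tri(1). ✓ Equality does not hold at z = 1 (the coefficients have mixed signs, so the terms do not all align in phase there).

M_tri(1) = 10; |p(1)| = 2; equality at z=1: no.


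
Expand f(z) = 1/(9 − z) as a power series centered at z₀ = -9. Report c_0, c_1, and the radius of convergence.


Let w = z − z₀, so z = z₀ + w.
Then 9 − z = 9 − (z₀ + w) = (9 − z₀) − w = 18 − w.
f(z) = 1/(18 − w) = (1/(18)) · 1/(1 − w/(18)) = Σ_{n≥0} w^n / (18)^(n+1).
So c_n = 1/(18)^(n+1):
  c_0 = 1/(18)^1 = 1/18.
  c_1 = 1/(18)^2 = 1/324.
The series is valid for |w/d| < 1, i.e. |z − z₀| < |d|.
Radius of convergence: R = |9 − z₀| = |18| = 18 (distance from z₀ to the singularity z = 9).

c_0 = 1/18, c_1 = 1/324; R = 18.


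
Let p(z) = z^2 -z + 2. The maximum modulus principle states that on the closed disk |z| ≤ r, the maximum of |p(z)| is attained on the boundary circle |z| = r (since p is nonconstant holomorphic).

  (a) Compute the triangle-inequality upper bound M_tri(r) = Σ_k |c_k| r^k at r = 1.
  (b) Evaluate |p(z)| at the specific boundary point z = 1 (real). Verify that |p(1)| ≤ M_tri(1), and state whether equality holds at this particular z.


Coefficients: c_0 = 2, c_1 = -1, c_2 = 1. Radius r = 1.
Part (a). Triangle bound: M_tri(r) = Σ_k |c_k| r^k
  = |2|·1^0 + |-1|·1^1 + |1|·1^2
  = 2 + 1 + 1 = 4.
This bounds M(r) := max_{|z|=r} |p(z)| from above; equality holds iff all terms c_k z^k can be made to align in phase at a single z on |z|=r.
Part (b). At z = 1 (real, on the circle |z| = r):
  p(1) = (2)·1^0 + (-1)·1^1 + (1)·1^2 = 2.
  |p(1)| = 2.
Check: |p(1)| = 2 ≤ 4 = M_tri(1). ✓ Equality does not hold at z = 1 (the coefficients have mixed signs, so the terms do not all align in phase there).

M_tri(1) = 4; |p(1)| = 2; equality at z=1: no.


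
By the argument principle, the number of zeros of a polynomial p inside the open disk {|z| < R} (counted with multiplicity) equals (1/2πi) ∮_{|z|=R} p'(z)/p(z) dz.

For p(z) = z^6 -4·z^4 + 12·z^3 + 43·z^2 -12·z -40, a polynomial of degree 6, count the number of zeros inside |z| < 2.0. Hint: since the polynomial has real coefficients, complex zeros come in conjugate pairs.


The zeros of p are: -1, 1, (2 + 2i), (2 - 2i), (-2 + 1i), (-2 - 1i).
Their magnitudes are: 1, 1, 2.828, 2.828, 2.236, 2.236.
Zeros with |z| < R = 2.0: -1, 1.
Count = 2.
By the argument principle, (1/2πi) ∮_{|z|=R} p'(z)/p(z) dz equals exactly this count.

Number of zeros inside |z| < 2.0: 2.


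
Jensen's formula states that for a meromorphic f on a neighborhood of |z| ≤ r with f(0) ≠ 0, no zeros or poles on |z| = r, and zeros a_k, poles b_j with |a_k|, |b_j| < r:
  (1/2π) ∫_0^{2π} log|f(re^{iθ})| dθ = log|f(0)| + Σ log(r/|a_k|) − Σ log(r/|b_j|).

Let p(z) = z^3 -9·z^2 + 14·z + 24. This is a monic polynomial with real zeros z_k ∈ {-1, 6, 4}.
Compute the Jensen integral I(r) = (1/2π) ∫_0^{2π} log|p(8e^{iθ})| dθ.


Zeros: -1, 4, 6; r = 8.
Inside |z| < r: -1, 4, 6. Outside (|z| ≥ r): ∅.
p(0) = 24, so log|p(0)| = log(24) = 3.1781.
Apply Jensen: I(r) = log|p(0)| + Σ_k log(r/|z_k|), summed over zeros inside |z| < r.
  log(r/|z_k|) for z_k = -1: log(8/1) = 2.0794
  log(r/|z_k|) for z_k = 6: log(8/6) = 0.2877
  log(r/|z_k|) for z_k = 4: log(8/4) = 0.6931
Sum over inside zeros: 3.0603.
I(r) = log|p(0)| + (inside sum) = 3.1781 + 3.0603 = 6.2383.
Closed form (all zeros inside, monic): I(r) = n·log(r) = 3·log(8) = 6.2383. ✓

I(r) ≈ 6.2383.


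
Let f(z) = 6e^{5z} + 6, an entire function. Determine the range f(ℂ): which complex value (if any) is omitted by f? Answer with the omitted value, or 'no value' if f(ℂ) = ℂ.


Little Picard bounds the complement of f(ℂ) to at most one point.
e^{5z} is never zero on ℂ, so 6·e^{5z} takes every value in ℂ ∖ {0}. Adding 6 shifts the range to ℂ ∖ {6}. Thus f omits exactly the value 6.

Omitted value: 6.


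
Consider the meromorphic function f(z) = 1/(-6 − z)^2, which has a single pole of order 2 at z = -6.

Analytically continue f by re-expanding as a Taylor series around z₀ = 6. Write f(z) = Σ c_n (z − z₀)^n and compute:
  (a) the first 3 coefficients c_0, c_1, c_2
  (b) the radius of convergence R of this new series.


Let w = z − z₀, so z = z₀ + w.
Then -6 − z = -6 − (z₀ + w) = (-6 − z₀) − w = -12 − w.
f(z) = 1/(-12 − w)^2 = (1/(-12)^2) · (1 − w/(-12))^{−2}.
By the binomial series (1−u)^{−2} = Σ_{n≥0} C(n+1, 1) u^n for |u|<1, with u = w/(-12):
  c_n = C(n+1, 1) / (-12)^(n+2).
  c_0 = 1/(-12)^2 = 1/144.
  c_1 = 2/(-12)^3 = -1/864.
  c_2 = 3/(-12)^4 = 1/6912.
The series is valid for |w/d| < 1, i.e. |z − z₀| < |d|.
Radius of convergence: R = |-6 − z₀| = |-12| = 12 (distance from z₀ to the singularity z = -6).

c_0 = 1/144, c_1 = -1/864, c_2 = 1/6912; R = 12.


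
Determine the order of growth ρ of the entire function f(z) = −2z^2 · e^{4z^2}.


M(r) = max_{|z|=r} |-2|·|z|^2·|e^{4z^2}| = 2·r^2 · e^{4r^2} (the factors attain their maxima compatibly on |z|=r). Then log M(r) = log 2 + 2·log r + 4r^2, dominated by the last term, so log log M(r) ~ 2·log r. The polynomial factor -2z^2 contributes only a log r term and does not affect the order. ρ = 2.
Therefore ρ = 2.

Order ρ = 2.


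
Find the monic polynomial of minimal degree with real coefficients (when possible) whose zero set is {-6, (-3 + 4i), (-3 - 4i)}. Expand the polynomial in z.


The polynomial is p(z) = ∏_{α ∈ S} (z − α), where S = {-6, (-3 + 4i), (-3 - 4i)}.
Expanding the product yields: p(z) = z^3 + 12·z^2 + 61·z + 150.
Note conjugate pairs combine to real quadratics: (z − (-3+4i))(z − (-3−4i)) = z² + 6z + 25.
The resulting polynomial has degree 3 and real coefficients as required.

p(z) = z^3 + 12·z^2 + 61·z + 150.


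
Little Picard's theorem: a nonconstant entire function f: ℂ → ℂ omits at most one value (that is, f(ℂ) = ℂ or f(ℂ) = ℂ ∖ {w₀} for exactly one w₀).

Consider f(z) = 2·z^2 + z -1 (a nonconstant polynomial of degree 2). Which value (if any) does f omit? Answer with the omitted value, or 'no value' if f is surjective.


Little Picard bounds the complement of f(ℂ) to at most one point.
For every w ∈ ℂ, the equation p(z) − w = 0 is a nonconstant polynomial in z and hence has at least one root by the fundamental theorem of algebra. So p is surjective onto ℂ, omitting no value.

Omitted value: no value.


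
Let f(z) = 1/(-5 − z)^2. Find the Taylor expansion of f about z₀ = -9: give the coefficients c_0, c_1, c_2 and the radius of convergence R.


Let w = z − z₀, so z = z₀ + w.
Then -5 − z = -5 − (z₀ + w) = (-5 − z₀) − w = 4 − w.
f(z) = 1/(4 − w)^2 = (1/(4)^2) · (1 − w/(4))^{−2}.
By the binomial series (1−u)^{−2} = Σ_{n≥0} C(n+1, 1) u^n for |u|<1, with u = w/(4):
  c_n = C(n+1, 1) / (4)^(n+2).
  c_0 = 1/(4)^2 = 1/16.
  c_1 = 2/(4)^3 = 1/32.
  c_2 = 3/(4)^4 = 3/256.
The series is valid for |w/d| < 1, i.e. |z − z₀| < |d|.
Radius of convergence: R = |-5 − z₀| = |4| = 4 (distance from z₀ to the singularity z = -5).

c_0 = 1/16, c_1 = 1/32, c_2 = 3/256; R = 4.


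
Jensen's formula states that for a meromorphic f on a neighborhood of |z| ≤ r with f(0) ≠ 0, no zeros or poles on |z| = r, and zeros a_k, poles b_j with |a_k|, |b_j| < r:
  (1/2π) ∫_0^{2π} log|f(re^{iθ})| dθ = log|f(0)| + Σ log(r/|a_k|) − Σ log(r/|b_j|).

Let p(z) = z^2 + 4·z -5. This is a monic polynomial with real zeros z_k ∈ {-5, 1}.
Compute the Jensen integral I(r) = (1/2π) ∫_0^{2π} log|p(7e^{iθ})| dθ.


Zeros: -5, 1; r = 7.
Inside |z| < r: -5, 1. Outside (|z| ≥ r): ∅.
p(0) = -5, so log|p(0)| = log(5) = 1.6094.
Apply Jensen: I(r) = log|p(0)| + Σ_k log(r/|z_k|), summed over zeros inside |z| < r.
  log(r/|z_k|) for z_k = -5: log(7/5) = 0.3365
  log(r/|z_k|) for z_k = 1: log(7/1) = 1.9459
Sum over inside zeros: 2.2824.
I(r) = log|p(0)| + (inside sum) = 1.6094 + 2.2824 = 3.8918.
Closed form (all zeros inside, monic): I(r) = n·log(r) = 2·log(7) = 3.8918. ✓

I(r) ≈ 3.8918.


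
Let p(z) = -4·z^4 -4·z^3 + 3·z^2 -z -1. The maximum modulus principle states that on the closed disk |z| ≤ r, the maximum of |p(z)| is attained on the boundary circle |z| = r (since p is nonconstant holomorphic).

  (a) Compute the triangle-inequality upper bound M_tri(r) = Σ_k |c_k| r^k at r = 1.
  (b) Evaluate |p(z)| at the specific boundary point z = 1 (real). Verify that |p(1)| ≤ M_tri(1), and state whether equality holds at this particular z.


Coefficients: c_0 = -1, c_1 = -1, c_2 = 3, c_3 = -4, c_4 = -4. Radius r = 1.
Part (a). Triangle bound: M_tri(r) = Σ_k |c_k| r^k
  = |-1|·1^0 + |-1|·1^1 + |3|·1^2 + |-4|·1^3 + |-4|·1^4
  = 1 + 1 + 3 + 4 + 4 = 13.
This bounds M(r) := max_{|z|=r} |p(z)| from above; equality holds iff all terms c_k z^k can be made to align in phase at a single z on |z|=r.
Part (b). At z = 1 (real, on the circle |z| = r):
  p(1) = (-1)·1^0 + (-1)·1^1 + (3)·1^2 + (-4)·1^3 + (-4)·1^4 = -7.
  |p(1)| = 7.
Check: |p(1)| = 7 ≤ 13 = M_tri(1). ✓ Equality does not hold at z = 1 (the coefficients have mixed signs, so the terms do not all align in phase there).

M_tri(1) = 13; |p(1)| = 7; equality at z=1: no.


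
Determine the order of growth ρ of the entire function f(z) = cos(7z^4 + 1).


Write cos(w) = (e^{iw} ± e^{−iw})/(2 or 2i), so |cos(w)| ≤ e^{|w|}. With w = 7z^4 + 1, |w| ≤ 7r^4 + 1 on |z|=r, giving M(r) ≤ e^{7r^4 + 1} and ρ ≤ 4. For the lower bound, choose z on |z|=r with 7z^4 purely imaginary of modulus 7r^4; then |cos(7z^4 + 1)| grows like e^{7r^4}/2, so ρ ≥ 4. Hence ρ = 4.
Therefore ρ = 4.

Order ρ = 4.


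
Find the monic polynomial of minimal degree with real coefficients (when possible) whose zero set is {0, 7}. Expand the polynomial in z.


The polynomial is p(z) = ∏_{α ∈ S} (z − α), where S = {0, 7}.
Expanding the product yields: p(z) = z^2 -7·z.
The resulting polynomial has degree 2 and real coefficients as required.

p(z) = z^2 -7·z.


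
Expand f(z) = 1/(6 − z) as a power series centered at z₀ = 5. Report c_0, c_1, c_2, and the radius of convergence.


Let w = z − z₀, so z = z₀ + w.
Then 6 − z = 6 − (z₀ + w) = (6 − z₀) − w = 1 − w.
f(z) = 1/(1 − w) = (1/(1)) · 1/(1 − w/(1)) = Σ_{n≥0} w^n / (1)^(n+1).
So c_n = 1/(1)^(n+1):
  c_0 = 1/(1)^1 = 1.
  c_1 = 1/(1)^2 = 1.
  c_2 = 1/(1)^3 = 1.
The series is valid for |w/d| < 1, i.e. |z − z₀| < |d|.
Radius of convergence: R = |6 − z₀| = |1| = 1 (distance from z₀ to the singularity z = 6).

c_0 = 1, c_1 = 1, c_2 = 1; R = 1.


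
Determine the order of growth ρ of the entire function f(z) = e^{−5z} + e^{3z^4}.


Each summand is entire of order 1 and 4 respectively (as in the single-exponential case). The order of a sum is at most the max of the orders, so ρ ≤ 4. For the lower bound: on |z|=r choose arg z so that 3z^4 is real positive; then |e^{3z^4}| = e^{3r^4} while |e^{-5z}| ≤ e^{5r^1} = o(e^{3r^4}). So |f| ≥ e^{3r^4}(1 − o(1)) and ρ ≥ 4. Hence ρ = max(1, 4) = 4.
Therefore ρ = 4.

Order ρ = 4.


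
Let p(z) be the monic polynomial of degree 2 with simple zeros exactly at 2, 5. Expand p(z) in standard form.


The polynomial is p(z) = ∏_{α ∈ S} (z − α), where S = {2, 5}.
Expanding the product yields: p(z) = z^2 -7·z + 10.
The resulting polynomial has degree 2 and real coefficients as required.

p(z) = z^2 -7·z + 10.


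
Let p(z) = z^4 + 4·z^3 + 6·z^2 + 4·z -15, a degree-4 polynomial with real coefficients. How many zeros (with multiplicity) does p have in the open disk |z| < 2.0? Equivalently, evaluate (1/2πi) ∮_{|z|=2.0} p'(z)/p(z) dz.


The zeros of p are: (-1 + 2i), (-1 - 2i), -3, 1.
Their magnitudes are: 2.236, 2.236, 3, 1.
Zeros with |z| < R = 2.0: 1.
Count = 1.
By the argument principle, (1/2πi) ∮_{|z|=R} p'(z)/p(z) dz equals exactly this count.

Number of zeros inside |z| < 2.0: 1.


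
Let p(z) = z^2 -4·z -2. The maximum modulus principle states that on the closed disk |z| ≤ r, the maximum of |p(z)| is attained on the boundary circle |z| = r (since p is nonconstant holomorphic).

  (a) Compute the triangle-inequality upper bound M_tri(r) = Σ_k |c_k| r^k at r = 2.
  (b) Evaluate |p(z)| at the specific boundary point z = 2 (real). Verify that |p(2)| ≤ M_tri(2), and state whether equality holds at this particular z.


Coefficients: c_0 = -2, c_1 = -4, c_2 = 1. Radius r = 2.
Part (a). Triangle bound: M_tri(r) = Σ_k |c_k| r^k
  = |-2|·2^0 + |-4|·2^1 + |1|·2^2
  = 2 + 8 + 4 = 14.
This bounds M(r) := max_{|z|=r} |p(z)| from above; equality holds iff all terms c_k z^k can be made to align in phase at a single z on |z|=r.
Part (b). At z = 2 (real, on the circle |z| = r):
  p(2) = (-2)·2^0 + (-4)·2^1 + (1)·2^2 = -6.
  |p(2)| = 6.
Check: |p(2)| = 6 ≤ 14 = M_tri(2). ✓ Equality does not hold at z = 2 (the coefficients have mixed signs, so the terms do not all align in phase there).

M_tri(2) = 14; |p(2)| = 6; equality at z=2: no.


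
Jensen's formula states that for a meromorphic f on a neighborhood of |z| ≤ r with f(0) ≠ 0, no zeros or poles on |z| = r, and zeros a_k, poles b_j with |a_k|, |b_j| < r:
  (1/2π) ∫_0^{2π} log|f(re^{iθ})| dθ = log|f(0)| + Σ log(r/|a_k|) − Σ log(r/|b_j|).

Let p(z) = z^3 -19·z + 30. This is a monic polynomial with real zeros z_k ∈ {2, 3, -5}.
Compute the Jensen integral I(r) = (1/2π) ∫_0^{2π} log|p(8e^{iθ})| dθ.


Zeros: -5, 2, 3; r = 8.
Inside |z| < r: -5, 2, 3. Outside (|z| ≥ r): ∅.
p(0) = 30, so log|p(0)| = log(30) = 3.4012.
Apply Jensen: I(r) = log|p(0)| + Σ_k log(r/|z_k|), summed over zeros inside |z| < r.
  log(r/|z_k|) for z_k = 2: log(8/2) = 1.3863
  log(r/|z_k|) for z_k = 3: log(8/3) = 0.9808
  log(r/|z_k|) for z_k = -5: log(8/5) = 0.4700
Sum over inside zeros: 2.8371.
I(r) = log|p(0)| + (inside sum) = 3.4012 + 2.8371 = 6.2383.
Closed form (all zeros inside, monic): I(r) = n·log(r) = 3·log(8) = 6.2383. ✓

I(r) ≈ 6.2383.


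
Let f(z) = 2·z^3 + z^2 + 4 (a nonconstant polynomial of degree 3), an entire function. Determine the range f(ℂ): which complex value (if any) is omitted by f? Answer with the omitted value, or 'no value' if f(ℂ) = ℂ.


Little Picard bounds the complement of f(ℂ) to at most one point.
For every w ∈ ℂ, the equation p(z) − w = 0 is a nonconstant polynomial in z and hence has at least one root by the fundamental theorem of algebra. So p is surjective onto ℂ, omitting no value.

Omitted value: no value.


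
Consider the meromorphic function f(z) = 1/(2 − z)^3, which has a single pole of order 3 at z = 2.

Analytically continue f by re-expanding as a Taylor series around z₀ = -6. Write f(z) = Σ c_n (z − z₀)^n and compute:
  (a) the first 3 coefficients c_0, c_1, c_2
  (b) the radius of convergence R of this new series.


Let w = z − z₀, so z = z₀ + w.
Then 2 − z = 2 − (z₀ + w) = (2 − z₀) − w = 8 − w.
f(z) = 1/(8 − w)^3 = (1/(8)^3) · (1 − w/(8))^{−3}.
By the binomial series (1−u)^{−3} = Σ_{n≥0} C(n+2, 2) u^n for |u|<1, with u = w/(8):
  c_n = C(n+2, 2) / (8)^(n+3).
  c_0 = 1/(8)^3 = 1/512.
  c_1 = 3/(8)^4 = 3/4096.
  c_2 = 6/(8)^5 = 3/16384.
The series is valid for |w/d| < 1, i.e. |z − z₀| < |d|.
Radius of convergence: R = |2 − z₀| = |8| = 8 (distance from z₀ to the singularity z = 2).

c_0 = 1/512, c_1 = 3/4096, c_2 = 3/16384; R = 8.


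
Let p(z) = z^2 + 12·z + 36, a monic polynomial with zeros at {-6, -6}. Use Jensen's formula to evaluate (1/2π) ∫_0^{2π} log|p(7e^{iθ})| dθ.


Zeros: -6, -6; r = 7.
Inside |z| < r: -6, -6. Outside (|z| ≥ r): ∅.
p(0) = 36, so log|p(0)| = log(36) = 3.5835.
Apply Jensen: I(r) = log|p(0)| + Σ_k log(r/|z_k|), summed over zeros inside |z| < r.
  log(r/|z_k|) for z_k = -6: log(7/6) = 0.1542
  log(r/|z_k|) for z_k = -6: log(7/6) = 0.1542
Sum over inside zeros: 0.3083.
I(r) = log|p(0)| + (inside sum) = 3.5835 + 0.3083 = 3.8918.
Closed form (all zeros inside, monic): I(r) = n·log(r) = 2·log(7) = 3.8918. ✓

I(r) ≈ 3.8918.


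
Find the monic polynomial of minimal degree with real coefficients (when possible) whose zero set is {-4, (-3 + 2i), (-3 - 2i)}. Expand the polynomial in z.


The polynomial is p(z) = ∏_{α ∈ S} (z − α), where S = {-4, (-3 + 2i), (-3 - 2i)}.
Expanding the product yields: p(z) = z^3 + 10·z^2 + 37·z + 52.
Note conjugate pairs combine to real quadratics: (z − (-3+2i))(z − (-3−2i)) = z² + 6z + 13.
The resulting polynomial has degree 3 and real coefficients as required.

p(z) = z^3 + 10·z^2 + 37·z + 52.


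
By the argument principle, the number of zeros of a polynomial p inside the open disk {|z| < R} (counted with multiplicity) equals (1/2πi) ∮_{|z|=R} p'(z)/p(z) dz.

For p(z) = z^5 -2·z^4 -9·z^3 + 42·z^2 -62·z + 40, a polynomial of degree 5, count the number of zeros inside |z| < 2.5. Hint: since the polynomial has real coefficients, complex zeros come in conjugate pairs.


The zeros of p are: (1 + 1i), (1 - 1i), -4, (2 + 1i), (2 - 1i).
Their magnitudes are: 1.414, 1.414, 4, 2.236, 2.236.
Zeros with |z| < R = 2.5: (1 + 1i), (1 - 1i), (2 + 1i), (2 - 1i).
Count = 4.
By the argument principle, (1/2πi) ∮_{|z|=R} p'(z)/p(z) dz equals exactly this count.

Number of zeros inside |z| < 2.5: 4.


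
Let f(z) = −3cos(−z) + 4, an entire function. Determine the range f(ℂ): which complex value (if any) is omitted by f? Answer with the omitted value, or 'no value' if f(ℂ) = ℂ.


Little Picard bounds the complement of f(ℂ) to at most one point.
cos is entire and surjective onto ℂ: for every w ∈ ℂ, cos(ζ) = w has a solution ζ ∈ ℂ (e.g., via the complex inverse arccos). With ζ = −z this gives z = ζ/(-1). Then -3·cos(−z) takes every value in -3·ℂ = ℂ, and adding 4 is a bijection of ℂ. So f is surjective and omits no value. (Note: only on the real line is cos bounded by [−1, 1].)

Omitted value: no value.


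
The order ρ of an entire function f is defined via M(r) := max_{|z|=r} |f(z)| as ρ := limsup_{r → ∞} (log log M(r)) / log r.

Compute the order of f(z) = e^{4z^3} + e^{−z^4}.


Each summand is entire of order 3 and 4 respectively (as in the single-exponential case). The order of a sum is at most the max of the orders, so ρ ≤ 4. For the lower bound: on |z|=r choose arg z so that -1z^4 is real positive; then |e^{-1z^4}| = e^{1r^4} while |e^{4z^3}| ≤ e^{4r^3} = o(e^{1r^4}). So |f| ≥ e^{1r^4}(1 − o(1)) and ρ ≥ 4. Hence ρ = max(3, 4) = 4.
Therefore ρ = 4.

Order ρ = 4.


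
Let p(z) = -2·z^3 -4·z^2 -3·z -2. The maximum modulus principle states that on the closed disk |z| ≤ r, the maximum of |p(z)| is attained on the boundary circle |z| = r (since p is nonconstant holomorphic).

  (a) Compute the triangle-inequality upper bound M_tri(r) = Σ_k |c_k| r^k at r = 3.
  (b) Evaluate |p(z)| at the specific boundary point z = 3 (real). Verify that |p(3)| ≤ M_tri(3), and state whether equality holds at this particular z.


Coefficients: c_0 = -2, c_1 = -3, c_2 = -4, c_3 = -2. Radius r = 3.
Part (a). Triangle bound: M_tri(r) = Σ_k |c_k| r^k
  = |-2|·3^0 + |-3|·3^1 + |-4|·3^2 + |-2|·3^3
  = 2 + 9 + 36 + 54 = 101.
This bounds M(r) := max_{|z|=r} |p(z)| from above; equality holds iff all terms c_k z^k can be made to align in phase at a single z on |z|=r.
Part (b). At z = 3 (real, on the circle |z| = r):
  p(3) = (-2)·3^0 + (-3)·3^1 + (-4)·3^2 + (-2)·3^3 = -101.
  |p(3)| = 101.
Since all nonzero coefficients share the same sign, |p(3)| = 101 = M_tri(3); the triangle bound is attained at z = 3, so in fact M(r) = 101.

M_tri(3) = 101; |p(3)| = 101; equality at z=3: yes.


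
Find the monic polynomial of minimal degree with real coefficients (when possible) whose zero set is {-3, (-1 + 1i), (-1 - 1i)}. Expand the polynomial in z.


The polynomial is p(z) = ∏_{α ∈ S} (z − α), where S = {-3, (-1 + 1i), (-1 - 1i)}.
Expanding the product yields: p(z) = z^3 + 5·z^2 + 8·z + 6.
Note conjugate pairs combine to real quadratics: (z − (-1+1i))(z − (-1−1i)) = z² + 2z + 2.
The resulting polynomial has degree 3 and real coefficients as required.

p(z) = z^3 + 5·z^2 + 8·z + 6.


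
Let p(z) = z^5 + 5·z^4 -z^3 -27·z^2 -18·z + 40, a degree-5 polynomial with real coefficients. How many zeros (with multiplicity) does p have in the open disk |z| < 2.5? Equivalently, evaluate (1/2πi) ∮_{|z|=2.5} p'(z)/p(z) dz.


The zeros of p are: -4, (-2 + 1i), (-2 - 1i), 1, 2.
Their magnitudes are: 4, 2.236, 2.236, 1, 2.
Zeros with |z| < R = 2.5: (-2 + 1i), (-2 - 1i), 1, 2.
Count = 4.
By the argument principle, (1/2πi) ∮_{|z|=R} p'(z)/p(z) dz equals exactly this count.

Number of zeros inside |z| < 2.5: 4.


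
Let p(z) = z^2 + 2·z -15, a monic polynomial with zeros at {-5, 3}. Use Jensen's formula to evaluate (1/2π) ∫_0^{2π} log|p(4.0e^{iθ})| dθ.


Zeros: -5, 3; r = 4.0.
Inside |z| < r: 3. Outside (|z| ≥ r): -5.
p(0) = -15, so log|p(0)| = log(15) = 2.7081.
Apply Jensen: I(r) = log|p(0)| + Σ_k log(r/|z_k|), summed over zeros inside |z| < r.
  log(r/|z_k|) for z_k = 3: log(4.0/3) = 0.2877
  Outside zeros (-5) contribute nothing to the Jensen sum.
Sum over inside zeros: 0.2877.
I(r) = log|p(0)| + (inside sum) = 2.7081 + 0.2877 = 2.9957.
Note: since some zeros are outside |z| ≤ r, the simplified n·log(r) form does NOT apply — only the inside zeros contribute.

I(r) ≈ 2.9957.


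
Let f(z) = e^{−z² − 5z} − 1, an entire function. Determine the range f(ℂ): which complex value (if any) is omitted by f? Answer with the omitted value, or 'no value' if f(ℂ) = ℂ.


Little Picard bounds the complement of f(ℂ) to at most one point.
The exponent g(z) = −z² − 5z is a nonconstant polynomial, hence surjective onto ℂ. So e^{g(z)} takes every value in {e^w : w ∈ ℂ} = ℂ ∖ {0}. Adding -1 shifts the range to ℂ ∖ {-1}. f omits exactly -1.

Omitted value: -1.


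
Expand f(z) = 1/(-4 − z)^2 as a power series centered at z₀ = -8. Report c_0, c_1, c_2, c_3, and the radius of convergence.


Let w = z − z₀, so z = z₀ + w.
Then -4 − z = -4 − (z₀ + w) = (-4 − z₀) − w = 4 − w.
f(z) = 1/(4 − w)^2 = (1/(4)^2) · (1 − w/(4))^{−2}.
By the binomial series (1−u)^{−2} = Σ_{n≥0} C(n+1, 1) u^n for |u|<1, with u = w/(4):
  c_n = C(n+1, 1) / (4)^(n+2).
  c_0 = 1/(4)^2 = 1/16.
  c_1 = 2/(4)^3 = 1/32.
  c_2 = 3/(4)^4 = 3/256.
  c_3 = 4/(4)^5 = 1/256.
The series is valid for |w/d| < 1, i.e. |z − z₀| < |d|.
Radius of convergence: R = |-4 − z₀| = |4| = 4 (distance from z₀ to the singularity z = -4).

c_0 = 1/16, c_1 = 1/32, c_2 = 3/256, c_3 = 1/256; R = 4.


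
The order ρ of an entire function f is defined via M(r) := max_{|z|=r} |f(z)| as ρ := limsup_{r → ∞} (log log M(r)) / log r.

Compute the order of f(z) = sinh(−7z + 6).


sinh(w) is a linear combination of e^{iw} and e^{−iw} (or e^w, e^{−w} in the hyperbolic case), so |sinh(w)| ≤ e^{|w|}. With w = −7z + 6, |w| ≤ 7|z| + 6 = 7r + 6 on |z| = r, giving M(r) ≤ e^{7r + 6}, so ρ ≤ 1. On a suitable ray (z = it for sin/cos; z = t for sinh/cosh, t real → ∞), |sinh(−7z + 6)| grows like e^{7|t|}/2, so ρ ≥ 1. Hence ρ = 1.
Therefore ρ = 1.

Order ρ = 1.


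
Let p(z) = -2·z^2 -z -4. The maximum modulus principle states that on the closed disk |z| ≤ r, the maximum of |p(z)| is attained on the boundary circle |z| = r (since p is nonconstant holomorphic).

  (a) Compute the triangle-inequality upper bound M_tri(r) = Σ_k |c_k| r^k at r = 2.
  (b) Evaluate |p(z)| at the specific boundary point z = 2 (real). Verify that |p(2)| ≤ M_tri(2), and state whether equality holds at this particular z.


Coefficients: c_0 = -4, c_1 = -1, c_2 = -2. Radius r = 2.
Part (a). Triangle bound: M_tri(r) = Σ_k |c_k| r^k
  = |-4|·2^0 + |-1|·2^1 + |-2|·2^2
  = 4 + 2 + 8 = 14.
This bounds M(r) := max_{|z|=r} |p(z)| from above; equality holds iff all terms c_k z^k can be made to align in phase at a single z on |z|=r.
Part (b). At z = 2 (real, on the circle |z| = r):
  p(2) = (-4)·2^0 + (-1)·2^1 + (-2)·2^2 = -14.
  |p(2)| = 14.
Since all nonzero coefficients share the same sign, |p(2)| = 14 = M_tri(2); the triangle bound is attained at z = 2, so in fact M(r) = 14.

M_tri(2) = 14; |p(2)| = 14; equality at z=2: yes.


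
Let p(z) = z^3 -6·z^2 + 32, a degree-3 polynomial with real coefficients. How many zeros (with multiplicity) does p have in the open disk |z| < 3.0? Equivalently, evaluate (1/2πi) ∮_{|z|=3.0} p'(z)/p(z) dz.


The zeros of p are: 4, -2, 4.
Their magnitudes are: 4, 2, 4.
Zeros with |z| < R = 3.0: -2.
Count = 1.
By the argument principle, (1/2πi) ∮_{|z|=R} p'(z)/p(z) dz equals exactly this count.

Number of zeros inside |z| < 3.0: 1.


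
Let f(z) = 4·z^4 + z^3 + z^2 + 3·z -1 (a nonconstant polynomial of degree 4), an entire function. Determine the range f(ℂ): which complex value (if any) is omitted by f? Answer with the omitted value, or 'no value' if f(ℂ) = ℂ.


Little Picard bounds the complement of f(ℂ) to at most one point.
For every w ∈ ℂ, the equation p(z) − w = 0 is a nonconstant polynomial in z and hence has at least one root by the fundamental theorem of algebra. So p is surjective onto ℂ, omitting no value.

Omitted value: no value.


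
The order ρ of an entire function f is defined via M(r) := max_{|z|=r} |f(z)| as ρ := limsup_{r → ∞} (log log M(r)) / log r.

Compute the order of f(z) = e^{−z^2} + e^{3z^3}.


Each summand is entire of order 2 and 3 respectively (as in the single-exponential case). The order of a sum is at most the max of the orders, so ρ ≤ 3. For the lower bound: on |z|=r choose arg z so that 3z^3 is real positive; then |e^{3z^3}| = e^{3r^3} while |e^{-1z^2}| ≤ e^{1r^2} = o(e^{3r^3}). So |f| ≥ e^{3r^3}(1 − o(1)) and ρ ≥ 3. Hence ρ = max(2, 3) = 3.
Therefore ρ = 3.

Order ρ = 3.


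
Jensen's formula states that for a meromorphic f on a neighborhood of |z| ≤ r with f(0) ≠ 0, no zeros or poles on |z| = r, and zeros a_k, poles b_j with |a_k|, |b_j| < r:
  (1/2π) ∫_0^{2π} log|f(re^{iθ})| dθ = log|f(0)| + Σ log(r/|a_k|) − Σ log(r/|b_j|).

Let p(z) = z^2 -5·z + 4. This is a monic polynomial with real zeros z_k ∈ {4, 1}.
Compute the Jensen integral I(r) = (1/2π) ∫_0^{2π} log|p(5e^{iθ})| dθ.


Zeros: 1, 4; r = 5.
Inside |z| < r: 1, 4. Outside (|z| ≥ r): ∅.
p(0) = 4, so log|p(0)| = log(4) = 1.3863.
Apply Jensen: I(r) = log|p(0)| + Σ_k log(r/|z_k|), summed over zeros inside |z| < r.
  log(r/|z_k|) for z_k = 4: log(5/4) = 0.2231
  log(r/|z_k|) for z_k = 1: log(5/1) = 1.6094
Sum over inside zeros: 1.8326.
I(r) = log|p(0)| + (inside sum) = 1.3863 + 1.8326 = 3.2189.
Closed form (all zeros inside, monic): I(r) = n·log(r) = 2·log(5) = 3.2189. ✓

I(r) ≈ 3.2189.


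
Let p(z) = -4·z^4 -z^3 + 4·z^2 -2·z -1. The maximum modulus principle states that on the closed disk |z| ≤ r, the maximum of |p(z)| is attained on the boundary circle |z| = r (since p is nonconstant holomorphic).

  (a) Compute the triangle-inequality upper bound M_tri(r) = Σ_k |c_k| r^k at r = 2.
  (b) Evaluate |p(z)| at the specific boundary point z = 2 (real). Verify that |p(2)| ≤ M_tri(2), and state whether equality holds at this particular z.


Coefficients: c_0 = -1, c_1 = -2, c_2 = 4, c_3 = -1, c_4 = -4. Radius r = 2.
Part (a). Triangle bound: M_tri(r) = Σ_k |c_k| r^k
  = |-1|·2^0 + |-2|·2^1 + |4|·2^2 + |-1|·2^3 + |-4|·2^4
  = 1 + 4 + 16 + 8 + 64 = 93.
This bounds M(r) := max_{|z|=r} |p(z)| from above; equality holds iff all terms c_k z^k can be made to align in phase at a single z on |z|=r.
Part (b). At z = 2 (real, on the circle |z| = r):
  p(2) = (-1)·2^0 + (-2)·2^1 + (4)·2^2 + (-1)·2^3 + (-4)·2^4 = -61.
  |p(2)| = 61.
Check: |p(2)| = 61 ≤ 93 = M_tri(2). ✓ Equality does not hold at z = 2 (the coefficients have mixed signs, so the terms do not all align in phase there).

M_tri(2) = 93; |p(2)| = 61; equality at z=2: no.
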